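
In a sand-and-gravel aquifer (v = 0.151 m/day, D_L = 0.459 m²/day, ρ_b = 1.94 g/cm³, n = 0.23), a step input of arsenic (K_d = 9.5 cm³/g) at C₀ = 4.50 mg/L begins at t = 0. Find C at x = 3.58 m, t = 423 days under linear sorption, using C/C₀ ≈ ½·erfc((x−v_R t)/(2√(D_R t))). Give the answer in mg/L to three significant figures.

0.454 mg/L

Retardation factor R = 1 + ρ_b·K_d/n = 1 + 1.94 × 9.5/0.23 = 81.13.
Sorption retards both mechanisms: v_R = v/R = 0.001861 m/day, D_R = D/R = 0.005658 m²/day.
v_R·t = 0.001861 × 423 = 0.787203 m; 2√(D_R t) = 3.094 m; argument = (3.58 − 0.787203)/3.094 = 0.9026.
C = C₀ × ½·erfc(0.9026) = 4.50 × 0.1009 = 0.454 mg/L.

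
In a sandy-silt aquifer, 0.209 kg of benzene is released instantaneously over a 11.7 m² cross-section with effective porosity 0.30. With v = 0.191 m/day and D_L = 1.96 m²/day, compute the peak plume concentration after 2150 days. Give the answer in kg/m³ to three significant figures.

0.000259 kg/m³

The peak of an instantaneous 1D plume sits at x = vt; there the Gaussian factor is 1 and C_max = M/(n_e·A·√(4πDt)), where n_e·A is the pore area the mass is dissolved in.
√(4πDt) = √(4π × 1.96 × 2150) = 230.1 m, so C_max = 0.209/(0.30 × 11.7 × 230.1) = 0.000259 kg/m³.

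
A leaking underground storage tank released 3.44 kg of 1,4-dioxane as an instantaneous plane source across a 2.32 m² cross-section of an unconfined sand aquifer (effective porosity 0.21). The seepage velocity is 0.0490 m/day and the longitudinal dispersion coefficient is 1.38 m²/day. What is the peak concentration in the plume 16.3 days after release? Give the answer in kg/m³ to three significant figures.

The peak of an instantaneous 1D plume sits at x = vt; there the Gaussian factor is 1 and C_max = M/(n_e·A·√(4πDt)), where n_e·A is the pore area the mass is dissolved in.
√(4πDt) = √(4π × 1.38 × 16.3) = 16.81 m, so C_max = 3.44/(0.21 × 2.32 × 16.81) = 0.420 kg/m³.

0.420 kg/m³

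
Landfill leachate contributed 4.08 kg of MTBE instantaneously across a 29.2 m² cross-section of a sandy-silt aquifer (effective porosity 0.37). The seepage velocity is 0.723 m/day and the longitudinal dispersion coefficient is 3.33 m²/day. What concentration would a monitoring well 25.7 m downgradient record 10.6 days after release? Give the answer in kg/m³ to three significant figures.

0.00179 kg/m³

For an instantaneous plane source, C(x,t) = M/(n_e·A·√(4πDt)) · exp(−(x−vt)²/(4Dt)), with n_e·A the pore (flow) area.
Plume center vt = 0.723 × 10.6 = 7.6638 m, so the well at 25.7 m is 18.0362 m downgradient of the peak.
√(4πDt) = 21.06 m, giving peak height M/(n_e·A·√(4πDt)) = 4.08/(0.37 × 29.2 × 21.06) = 0.01793 kg/m³.
(x−vt)²/(4Dt) = (18.0362)²/(4 × 3.33 × 10.6) = 2.304; exp(−2.304) = 0.09986.
C = 0.01793 × 0.09986 = 0.00179 kg/m³.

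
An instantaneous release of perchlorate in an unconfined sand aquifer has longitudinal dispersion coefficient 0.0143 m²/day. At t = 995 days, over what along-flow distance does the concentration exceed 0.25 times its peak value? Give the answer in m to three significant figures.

The plume is Gaussian with σ = √(2Dt) = √(2 × 0.0143 × 995) = 5.335 m.
C/C_peak = exp(−Δx²/(2σ²)) = 0.25 ⇒ Δx = σ·√(−2 ln 0.25) = 5.335 × 1.665 = 8.883 m.
Width = 2Δx = 17.8 m.

17.8 m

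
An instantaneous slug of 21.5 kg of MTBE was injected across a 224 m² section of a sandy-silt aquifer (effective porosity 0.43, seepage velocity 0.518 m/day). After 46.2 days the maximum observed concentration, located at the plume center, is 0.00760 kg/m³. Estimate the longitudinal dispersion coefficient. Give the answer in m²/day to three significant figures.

1.49 m²/day

At the plume center C_max = M/(n_e·A·√(4πDt)), so D = M²/(4πt·(n_e·A·C_max)²).
n_e·A·C_max = 0.43 × 224 × 0.00760 = 0.7320 kg/m.
D = 21.5²/(4π × 46.2 × 0.7320²) = 1.49 m²/day.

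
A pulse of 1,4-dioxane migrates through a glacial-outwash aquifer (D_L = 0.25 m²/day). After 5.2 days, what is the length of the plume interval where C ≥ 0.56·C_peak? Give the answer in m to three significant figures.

3.47 m

The plume is Gaussian with σ = √(2Dt) = √(2 × 0.25 × 5.2) = 1.612 m.
C/C_peak = exp(−Δx²/(2σ²)) = 0.56 ⇒ Δx = σ·√(−2 ln 0.56) = 1.612 × 1.077 = 1.736 m.
Width = 2Δx = 3.47 m.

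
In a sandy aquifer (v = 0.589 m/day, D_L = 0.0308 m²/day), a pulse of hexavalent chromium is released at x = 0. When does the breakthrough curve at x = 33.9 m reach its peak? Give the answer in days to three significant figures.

57.5 days

For the 1D instantaneous-source solution, setting ∂C/∂t = 0 at fixed x gives v²t² + 2Dt − x² = 0, so t = (√(D² + v²x²) − D)/v².
√(D² + v²x²) = √(0.0308² + 0.589² × 33.9²) = 19.97; v² = 0.346921.
t = (19.97 − 0.0308)/0.346921 = 57.5 days (vs. the pure-advection estimate x/v = 57.6 d).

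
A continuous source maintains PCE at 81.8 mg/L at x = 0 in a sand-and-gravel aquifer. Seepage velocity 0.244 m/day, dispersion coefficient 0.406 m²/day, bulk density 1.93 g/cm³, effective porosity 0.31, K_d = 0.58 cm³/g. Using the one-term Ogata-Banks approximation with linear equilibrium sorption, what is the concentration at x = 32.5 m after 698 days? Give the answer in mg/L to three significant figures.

53.6 mg/L

Retardation factor R = 1 + ρ_b·K_d/n = 1 + 1.93 × 0.58/0.31 = 4.611.
Sorption retards both mechanisms: v_R = v/R = 0.05292 m/day, D_R = D/R = 0.08805 m²/day.
v_R·t = 0.05292 × 698 = 36.93816 m; 2√(D_R t) = 15.68 m; argument = (32.5 − 36.93816)/15.68 = -0.2830.
C = C₀ × ½·erfc(-0.2830) = 81.8 × 0.6555 = 53.6 mg/L.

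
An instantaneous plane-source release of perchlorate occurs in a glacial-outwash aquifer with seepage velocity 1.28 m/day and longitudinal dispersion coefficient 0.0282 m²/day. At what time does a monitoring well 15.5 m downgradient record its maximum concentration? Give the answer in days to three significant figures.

For the 1D instantaneous-source solution, setting ∂C/∂t = 0 at fixed x gives v²t² + 2Dt − x² = 0, so t = (√(D² + v²x²) − D)/v².
√(D² + v²x²) = √(0.0282² + 1.28² × 15.5²) = 19.84; v² = 1.6384.
t = (19.84 − 0.0282)/1.6384 = 12.1 days (vs. the pure-advection estimate x/v = 12.1 d).

12.1 days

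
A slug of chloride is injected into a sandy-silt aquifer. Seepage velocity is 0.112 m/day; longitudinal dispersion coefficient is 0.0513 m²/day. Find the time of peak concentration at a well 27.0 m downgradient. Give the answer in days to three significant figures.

237 days

For the 1D instantaneous-source solution, setting ∂C/∂t = 0 at fixed x gives v²t² + 2Dt − x² = 0, so t = (√(D² + v²x²) − D)/v².
√(D² + v²x²) = √(0.0513² + 0.112² × 27.0²) = 3.024; v² = 0.012544.
t = (3.024 − 0.0513)/0.012544 = 237 days (vs. the pure-advection estimate x/v = 241 d).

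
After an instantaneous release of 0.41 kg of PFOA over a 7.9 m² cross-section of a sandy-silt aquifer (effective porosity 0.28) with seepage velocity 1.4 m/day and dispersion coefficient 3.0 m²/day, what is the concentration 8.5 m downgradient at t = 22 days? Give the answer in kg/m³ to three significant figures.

For an instantaneous plane source, C(x,t) = M/(n_e·A·√(4πDt)) · exp(−(x−vt)²/(4Dt)), with n_e·A the pore (flow) area.
Plume center vt = 1.4 × 22 = 30.8 m, so the well at 8.5 m is 22.3 m upgradient of the peak.
√(4πDt) = 28.80 m, giving peak height M/(n_e·A·√(4πDt)) = 0.41/(0.28 × 7.9 × 28.80) = 0.006436 kg/m³.
(x−vt)²/(4Dt) = (-22.3)²/(4 × 3.0 × 22) = 1.884; exp(−1.884) = 0.1520.
C = 0.006436 × 0.1520 = 0.000978 kg/m³.

0.000978 kg/m³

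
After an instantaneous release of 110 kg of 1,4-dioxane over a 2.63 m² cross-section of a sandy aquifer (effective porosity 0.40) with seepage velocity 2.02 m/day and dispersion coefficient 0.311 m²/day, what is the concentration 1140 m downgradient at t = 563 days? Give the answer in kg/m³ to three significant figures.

2.21 kg/m³

For an instantaneous plane source, C(x,t) = M/(n_e·A·√(4πDt)) · exp(−(x−vt)²/(4Dt)), with n_e·A the pore (flow) area.
Plume center vt = 2.02 × 563 = 1137.26 m, so the well at 1140 m is 2.74 m downgradient of the peak.
√(4πDt) = 46.91 m, giving peak height M/(n_e·A·√(4πDt)) = 110/(0.40 × 2.63 × 46.91) = 2.229 kg/m³.
(x−vt)²/(4Dt) = (2.74)²/(4 × 0.311 × 563) = 0.01072; exp(−0.01072) = 0.9893.
C = 2.229 × 0.9893 = 2.21 kg/m³.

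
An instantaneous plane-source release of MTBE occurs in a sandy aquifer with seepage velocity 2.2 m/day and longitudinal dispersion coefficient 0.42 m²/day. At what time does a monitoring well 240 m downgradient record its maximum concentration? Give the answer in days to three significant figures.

109 days

For the 1D instantaneous-source solution, setting ∂C/∂t = 0 at fixed x gives v²t² + 2Dt − x² = 0, so t = (√(D² + v²x²) − D)/v².
√(D² + v²x²) = √(0.42² + 2.2² × 240²) = 528.0; v² = 4.84.
t = (528.0 − 0.42)/4.84 = 109 days (vs. the pure-advection estimate x/v = 109 d).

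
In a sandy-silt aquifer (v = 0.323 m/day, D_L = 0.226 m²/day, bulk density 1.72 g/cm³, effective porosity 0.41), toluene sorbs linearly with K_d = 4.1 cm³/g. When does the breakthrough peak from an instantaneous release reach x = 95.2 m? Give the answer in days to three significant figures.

5320 days

Retardation factor R = 1 + ρ_b·K_d/n = 1 + 1.72 × 4.1/0.41 = 18.20.
Sorption retards both mechanisms: v_R = v/R = 0.01775 m/day, D_R = D/R = 0.01242 m²/day.
Peak time from v_R²t² + 2D_R t − x² = 0: t = (√(D_R² + v_R²x²) − D_R)/v_R².
√(D_R² + v_R²x²) = √(0.01242² + 0.01775² × 95.2²) = 1.690; v_R² = 0.0003151.
t = (1.690 − 0.01242)/0.0003151 = 5320 days.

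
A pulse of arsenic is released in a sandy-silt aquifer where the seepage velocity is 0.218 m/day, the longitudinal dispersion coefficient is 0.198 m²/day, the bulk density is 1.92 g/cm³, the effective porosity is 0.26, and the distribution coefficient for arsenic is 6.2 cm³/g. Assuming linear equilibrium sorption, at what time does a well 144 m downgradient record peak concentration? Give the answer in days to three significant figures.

30700 days

Retardation factor R = 1 + ρ_b·K_d/n = 1 + 1.92 × 6.2/0.26 = 46.78.
Sorption retards both mechanisms: v_R = v/R = 0.004660 m/day, D_R = D/R = 0.004233 m²/day.
Peak time from v_R²t² + 2D_R t − x² = 0: t = (√(D_R² + v_R²x²) − D_R)/v_R².
√(D_R² + v_R²x²) = √(0.004233² + 0.004660² × 144²) = 0.6711; v_R² = 2.172e-05.
t = (0.6711 − 0.004233)/2.172e-05 = 30700 days.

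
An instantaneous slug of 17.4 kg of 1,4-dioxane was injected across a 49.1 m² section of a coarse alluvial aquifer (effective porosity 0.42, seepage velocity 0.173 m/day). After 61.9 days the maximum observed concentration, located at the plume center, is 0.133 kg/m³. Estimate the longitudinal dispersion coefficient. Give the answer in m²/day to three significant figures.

At the plume center C_max = M/(n_e·A·√(4πDt)), so D = M²/(4πt·(n_e·A·C_max)²).
n_e·A·C_max = 0.42 × 49.1 × 0.133 = 2.743 kg/m.
D = 17.4²/(4π × 61.9 × 2.743²) = 0.0517 m²/day.

0.0517 m²/day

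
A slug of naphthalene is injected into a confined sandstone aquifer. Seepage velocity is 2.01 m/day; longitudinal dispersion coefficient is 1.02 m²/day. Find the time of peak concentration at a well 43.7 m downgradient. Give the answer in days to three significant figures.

21.5 days

For the 1D instantaneous-source solution, setting ∂C/∂t = 0 at fixed x gives v²t² + 2Dt − x² = 0, so t = (√(D² + v²x²) − D)/v².
√(D² + v²x²) = √(1.02² + 2.01² × 43.7²) = 87.84; v² = 4.0401.
t = (87.84 − 1.02)/4.0401 = 21.5 days (vs. the pure-advection estimate x/v = 21.7 d).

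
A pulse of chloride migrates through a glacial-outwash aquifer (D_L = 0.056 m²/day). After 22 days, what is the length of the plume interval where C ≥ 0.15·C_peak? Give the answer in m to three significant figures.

6.12 m

The plume is Gaussian with σ = √(2Dt) = √(2 × 0.056 × 22) = 1.570 m.
C/C_peak = exp(−Δx²/(2σ²)) = 0.15 ⇒ Δx = σ·√(−2 ln 0.15) = 1.570 × 1.948 = 3.058 m.
Width = 2Δx = 6.12 m.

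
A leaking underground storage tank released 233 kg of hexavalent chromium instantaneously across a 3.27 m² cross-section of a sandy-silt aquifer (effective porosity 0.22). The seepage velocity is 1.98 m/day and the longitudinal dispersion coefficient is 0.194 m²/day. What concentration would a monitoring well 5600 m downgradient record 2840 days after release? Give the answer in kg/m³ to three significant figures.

For an instantaneous plane source, C(x,t) = M/(n_e·A·√(4πDt)) · exp(−(x−vt)²/(4Dt)), with n_e·A the pore (flow) area.
Plume center vt = 1.98 × 2840 = 5623.2 m, so the well at 5600 m is 23.2 m upgradient of the peak.
√(4πDt) = 83.21 m, giving peak height M/(n_e·A·√(4πDt)) = 233/(0.22 × 3.27 × 83.21) = 3.892 kg/m³.
(x−vt)²/(4Dt) = (-23.2)²/(4 × 0.194 × 2840) = 0.2442; exp(−0.2442) = 0.7833.
C = 3.892 × 0.7833 = 3.05 kg/m³.

3.05 kg/m³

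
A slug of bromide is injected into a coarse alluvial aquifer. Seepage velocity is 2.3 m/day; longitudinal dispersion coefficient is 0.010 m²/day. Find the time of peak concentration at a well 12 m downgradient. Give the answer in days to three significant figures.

For the 1D instantaneous-source solution, setting ∂C/∂t = 0 at fixed x gives v²t² + 2Dt − x² = 0, so t = (√(D² + v²x²) − D)/v².
√(D² + v²x²) = √(0.010² + 2.3² × 12²) = 27.60; v² = 5.29.
t = (27.60 − 0.010)/5.29 = 5.22 days (vs. the pure-advection estimate x/v = 5.22 d).

5.22 days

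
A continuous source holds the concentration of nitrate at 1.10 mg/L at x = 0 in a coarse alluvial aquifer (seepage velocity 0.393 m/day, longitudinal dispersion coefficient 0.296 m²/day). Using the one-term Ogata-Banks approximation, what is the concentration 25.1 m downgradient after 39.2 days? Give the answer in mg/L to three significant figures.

For a continuous step input, C/C₀ ≈ ½·erfc((x−vt)/(2√(Dt))).
vt = 0.393 × 39.2 = 15.4056 m and 2√(Dt) = 2√(0.296 × 39.2) = 6.813 m.
Argument (x−vt)/(2√(Dt)) = (25.1 − 15.4056)/6.813 = 1.423; ½·erfc(1.423) = 0.02209.
C = 1.10 × 0.02209 = 0.0243 mg/L.

0.0243 mg/L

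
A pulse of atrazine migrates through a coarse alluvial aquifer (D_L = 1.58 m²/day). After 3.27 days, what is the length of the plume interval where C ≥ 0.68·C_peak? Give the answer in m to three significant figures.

The plume is Gaussian with σ = √(2Dt) = √(2 × 1.58 × 3.27) = 3.215 m.
C/C_peak = exp(−Δx²/(2σ²)) = 0.68 ⇒ Δx = σ·√(−2 ln 0.68) = 3.215 × 0.8783 = 2.824 m.
Width = 2Δx = 5.65 m.

5.65 m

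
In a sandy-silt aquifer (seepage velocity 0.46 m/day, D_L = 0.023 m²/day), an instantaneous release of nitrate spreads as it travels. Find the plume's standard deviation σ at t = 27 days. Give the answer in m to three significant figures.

1.11 m

Dispersive spreading gives a Gaussian with σ² = 2Dt; advection only shifts the center.
σ = √(2 × 0.023 × 27) = 1.11 m.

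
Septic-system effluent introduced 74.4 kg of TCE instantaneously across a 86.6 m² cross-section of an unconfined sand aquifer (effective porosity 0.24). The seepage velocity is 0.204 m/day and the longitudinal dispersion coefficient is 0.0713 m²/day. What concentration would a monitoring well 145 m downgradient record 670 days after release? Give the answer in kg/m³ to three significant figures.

0.102 kg/m³

For an instantaneous plane source, C(x,t) = M/(n_e·A·√(4πDt)) · exp(−(x−vt)²/(4Dt)), with n_e·A the pore (flow) area.
Plume center vt = 0.204 × 670 = 136.68 m, so the well at 145 m is 8.32 m downgradient of the peak.
√(4πDt) = 24.50 m, giving peak height M/(n_e·A·√(4πDt)) = 74.4/(0.24 × 86.6 × 24.50) = 0.1461 kg/m³.
(x−vt)²/(4Dt) = (8.32)²/(4 × 0.0713 × 670) = 0.3623; exp(−0.3623) = 0.6961.
C = 0.1461 × 0.6961 = 0.102 kg/m³.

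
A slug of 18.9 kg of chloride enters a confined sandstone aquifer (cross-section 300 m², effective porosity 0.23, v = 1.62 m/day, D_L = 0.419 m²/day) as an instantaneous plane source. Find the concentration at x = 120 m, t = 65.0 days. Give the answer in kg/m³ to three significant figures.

For an instantaneous plane source, C(x,t) = M/(n_e·A·√(4πDt)) · exp(−(x−vt)²/(4Dt)), with n_e·A the pore (flow) area.
Plume center vt = 1.62 × 65.0 = 105.3 m, so the well at 120 m is 14.7 m downgradient of the peak.
√(4πDt) = 18.50 m, giving peak height M/(n_e·A·√(4πDt)) = 18.9/(0.23 × 300 × 18.50) = 0.01481 kg/m³.
(x−vt)²/(4Dt) = (14.7)²/(4 × 0.419 × 65.0) = 1.984; exp(−1.984) = 0.1375.
C = 0.01481 × 0.1375 = 0.00204 kg/m³.

0.00204 kg/m³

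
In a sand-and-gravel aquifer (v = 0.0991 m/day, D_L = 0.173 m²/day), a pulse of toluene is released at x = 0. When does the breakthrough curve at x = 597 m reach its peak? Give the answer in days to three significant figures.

6010 days

For the 1D instantaneous-source solution, setting ∂C/∂t = 0 at fixed x gives v²t² + 2Dt − x² = 0, so t = (√(D² + v²x²) − D)/v².
√(D² + v²x²) = √(0.173² + 0.0991² × 597²) = 59.16; v² = 0.00982081.
t = (59.16 − 0.173)/0.00982081 = 6010 days (vs. the pure-advection estimate x/v = 6020 d).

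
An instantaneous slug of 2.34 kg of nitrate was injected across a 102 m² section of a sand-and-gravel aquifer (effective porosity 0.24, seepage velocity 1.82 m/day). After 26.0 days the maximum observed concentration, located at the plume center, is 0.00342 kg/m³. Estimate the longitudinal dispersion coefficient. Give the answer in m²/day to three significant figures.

At the plume center C_max = M/(n_e·A·√(4πDt)), so D = M²/(4πt·(n_e·A·C_max)²).
n_e·A·C_max = 0.24 × 102 × 0.00342 = 0.08372 kg/m.
D = 2.34²/(4π × 26.0 × 0.08372²) = 2.39 m²/day.

2.39 m²/day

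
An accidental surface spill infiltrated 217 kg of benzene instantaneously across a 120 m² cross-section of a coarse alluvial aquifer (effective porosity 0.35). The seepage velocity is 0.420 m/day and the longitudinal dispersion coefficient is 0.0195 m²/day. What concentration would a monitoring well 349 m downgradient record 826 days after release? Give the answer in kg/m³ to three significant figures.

For an instantaneous plane source, C(x,t) = M/(n_e·A·√(4πDt)) · exp(−(x−vt)²/(4Dt)), with n_e·A the pore (flow) area.
Plume center vt = 0.420 × 826 = 346.92 m, so the well at 349 m is 2.08 m downgradient of the peak.
√(4πDt) = 14.23 m, giving peak height M/(n_e·A·√(4πDt)) = 217/(0.35 × 120 × 14.23) = 0.3631 kg/m³.
(x−vt)²/(4Dt) = (2.08)²/(4 × 0.0195 × 826) = 0.06715; exp(−0.06715) = 0.9351.
C = 0.3631 × 0.9351 = 0.340 kg/m³.

0.340 kg/m³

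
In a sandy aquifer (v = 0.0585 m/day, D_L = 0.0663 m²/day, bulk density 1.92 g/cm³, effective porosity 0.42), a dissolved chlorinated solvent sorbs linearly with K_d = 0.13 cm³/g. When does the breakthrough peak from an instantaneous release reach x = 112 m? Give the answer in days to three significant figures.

3020 days

Retardation factor R = 1 + ρ_b·K_d/n = 1 + 1.92 × 0.13/0.42 = 1.594.
Sorption retards both mechanisms: v_R = v/R = 0.03670 m/day, D_R = D/R = 0.04159 m²/day.
Peak time from v_R²t² + 2D_R t − x² = 0: t = (√(D_R² + v_R²x²) − D_R)/v_R².
√(D_R² + v_R²x²) = √(0.04159² + 0.03670² × 112²) = 4.111; v_R² = 0.001347.
t = (4.111 − 0.04159)/0.001347 = 3020 days.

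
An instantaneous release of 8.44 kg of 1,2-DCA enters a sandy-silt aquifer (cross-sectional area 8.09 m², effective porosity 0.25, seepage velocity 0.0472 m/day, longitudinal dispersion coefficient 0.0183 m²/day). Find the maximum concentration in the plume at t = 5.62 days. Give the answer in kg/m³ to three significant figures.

3.67 kg/m³

The peak of an instantaneous 1D plume sits at x = vt; there the Gaussian factor is 1 and C_max = M/(n_e·A·√(4πDt)), where n_e·A is the pore area the mass is dissolved in.
√(4πDt) = √(4π × 0.0183 × 5.62) = 1.137 m, so C_max = 8.44/(0.25 × 8.09 × 1.137) = 3.67 kg/m³.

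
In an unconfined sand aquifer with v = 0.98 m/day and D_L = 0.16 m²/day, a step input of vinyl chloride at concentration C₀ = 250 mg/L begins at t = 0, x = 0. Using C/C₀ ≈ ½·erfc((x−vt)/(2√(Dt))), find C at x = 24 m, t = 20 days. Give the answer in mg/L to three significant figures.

For a continuous step input, C/C₀ ≈ ½·erfc((x−vt)/(2√(Dt))).
vt = 0.98 × 20 = 19.6 m and 2√(Dt) = 2√(0.16 × 20) = 3.578 m.
Argument (x−vt)/(2√(Dt)) = (24 − 19.6)/3.578 = 1.230; ½·erfc(1.230) = 0.04097.
C = 250 × 0.04097 = 10.2 mg/L.

10.2 mg/L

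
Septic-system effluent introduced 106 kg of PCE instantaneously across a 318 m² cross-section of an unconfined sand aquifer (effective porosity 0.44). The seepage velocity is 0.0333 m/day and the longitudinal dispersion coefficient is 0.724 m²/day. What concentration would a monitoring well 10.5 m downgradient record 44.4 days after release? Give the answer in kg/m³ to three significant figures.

For an instantaneous plane source, C(x,t) = M/(n_e·A·√(4πDt)) · exp(−(x−vt)²/(4Dt)), with n_e·A the pore (flow) area.
Plume center vt = 0.0333 × 44.4 = 1.47852 m, so the well at 10.5 m is 9.02148 m downgradient of the peak.
√(4πDt) = 20.10 m, giving peak height M/(n_e·A·√(4πDt)) = 106/(0.44 × 318 × 20.10) = 0.03769 kg/m³.
(x−vt)²/(4Dt) = (9.02148)²/(4 × 0.724 × 44.4) = 0.6330; exp(−0.6330) = 0.5310.
C = 0.03769 × 0.5310 = 0.0200 kg/m³.

0.0200 kg/m³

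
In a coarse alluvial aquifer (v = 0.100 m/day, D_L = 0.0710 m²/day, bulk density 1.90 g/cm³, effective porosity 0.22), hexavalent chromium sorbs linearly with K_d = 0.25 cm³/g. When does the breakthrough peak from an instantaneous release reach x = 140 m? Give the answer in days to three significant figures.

4400 days

Retardation factor R = 1 + ρ_b·K_d/n = 1 + 1.90 × 0.25/0.22 = 3.159.
Sorption retards both mechanisms: v_R = v/R = 0.03166 m/day, D_R = D/R = 0.02248 m²/day.
Peak time from v_R²t² + 2D_R t − x² = 0: t = (√(D_R² + v_R²x²) − D_R)/v_R².
√(D_R² + v_R²x²) = √(0.02248² + 0.03166² × 140²) = 4.432; v_R² = 0.001002.
t = (4.432 − 0.02248)/0.001002 = 4400 days.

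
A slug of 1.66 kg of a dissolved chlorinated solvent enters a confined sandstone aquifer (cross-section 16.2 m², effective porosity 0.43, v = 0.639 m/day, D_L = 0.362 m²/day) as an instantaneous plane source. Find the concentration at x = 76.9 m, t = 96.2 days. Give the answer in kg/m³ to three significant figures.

For an instantaneous plane source, C(x,t) = M/(n_e·A·√(4πDt)) · exp(−(x−vt)²/(4Dt)), with n_e·A the pore (flow) area.
Plume center vt = 0.639 × 96.2 = 61.4718 m, so the well at 76.9 m is 15.4282 m downgradient of the peak.
√(4πDt) = 20.92 m, giving peak height M/(n_e·A·√(4πDt)) = 1.66/(0.43 × 16.2 × 20.92) = 0.01139 kg/m³.
(x−vt)²/(4Dt) = (15.4282)²/(4 × 0.362 × 96.2) = 1.709; exp(−1.709) = 0.1810.
C = 0.01139 × 0.1810 = 0.00206 kg/m³.

0.00206 kg/m³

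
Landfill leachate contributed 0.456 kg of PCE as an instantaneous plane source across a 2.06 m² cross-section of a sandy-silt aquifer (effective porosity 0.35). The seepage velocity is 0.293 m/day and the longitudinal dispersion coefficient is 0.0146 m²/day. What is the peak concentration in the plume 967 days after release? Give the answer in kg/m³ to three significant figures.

The peak of an instantaneous 1D plume sits at x = vt; there the Gaussian factor is 1 and C_max = M/(n_e·A·√(4πDt)), where n_e·A is the pore area the mass is dissolved in.
√(4πDt) = √(4π × 0.0146 × 967) = 13.32 m, so C_max = 0.456/(0.35 × 2.06 × 13.32) = 0.0475 kg/m³.

0.0475 kg/m³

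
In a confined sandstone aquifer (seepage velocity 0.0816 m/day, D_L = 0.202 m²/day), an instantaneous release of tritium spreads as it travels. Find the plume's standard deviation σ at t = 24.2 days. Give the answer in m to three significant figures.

Dispersive spreading gives a Gaussian with σ² = 2Dt; advection only shifts the center.
σ = √(2 × 0.202 × 24.2) = 3.13 m.

3.13 m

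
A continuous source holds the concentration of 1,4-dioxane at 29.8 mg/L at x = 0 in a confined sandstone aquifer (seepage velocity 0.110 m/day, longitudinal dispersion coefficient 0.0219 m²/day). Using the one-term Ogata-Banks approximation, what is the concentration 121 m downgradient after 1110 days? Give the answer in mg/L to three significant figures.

For a continuous step input, C/C₀ ≈ ½·erfc((x−vt)/(2√(Dt))).
vt = 0.110 × 1110 = 122.1 m and 2√(Dt) = 2√(0.0219 × 1110) = 9.861 m.
Argument (x−vt)/(2√(Dt)) = (121 − 122.1)/9.861 = -0.1116; ½·erfc(-0.1116) = 0.5627.
C = 29.8 × 0.5627 = 16.8 mg/L.

16.8 mg/L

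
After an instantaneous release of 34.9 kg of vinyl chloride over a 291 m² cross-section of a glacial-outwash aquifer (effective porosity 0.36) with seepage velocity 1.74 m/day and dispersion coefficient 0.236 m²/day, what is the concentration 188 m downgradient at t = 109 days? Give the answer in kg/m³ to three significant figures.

0.0180 kg/m³

For an instantaneous plane source, C(x,t) = M/(n_e·A·√(4πDt)) · exp(−(x−vt)²/(4Dt)), with n_e·A the pore (flow) area.
Plume center vt = 1.74 × 109 = 189.66 m, so the well at 188 m is 1.66 m upgradient of the peak.
√(4πDt) = 17.98 m, giving peak height M/(n_e·A·√(4πDt)) = 34.9/(0.36 × 291 × 17.98) = 0.01853 kg/m³.
(x−vt)²/(4Dt) = (-1.66)²/(4 × 0.236 × 109) = 0.02678; exp(−0.02678) = 0.9736.
C = 0.01853 × 0.9736 = 0.0180 kg/m³.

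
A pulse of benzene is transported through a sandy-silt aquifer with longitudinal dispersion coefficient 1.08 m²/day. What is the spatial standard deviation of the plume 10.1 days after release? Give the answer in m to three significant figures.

Dispersive spreading gives a Gaussian with σ² = 2Dt; advection only shifts the center.
σ = √(2 × 1.08 × 10.1) = 4.67 m.

4.67 m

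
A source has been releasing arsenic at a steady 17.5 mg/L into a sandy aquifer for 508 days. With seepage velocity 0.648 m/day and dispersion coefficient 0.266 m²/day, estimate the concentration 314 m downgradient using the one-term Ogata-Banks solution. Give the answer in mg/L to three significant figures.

For a continuous step input, C/C₀ ≈ ½·erfc((x−vt)/(2√(Dt))).
vt = 0.648 × 508 = 329.184 m and 2√(Dt) = 2√(0.266 × 508) = 23.25 m.
Argument (x−vt)/(2√(Dt)) = (314 − 329.184)/23.25 = -0.6531; ½·erfc(-0.6531) = 0.8222.
C = 17.5 × 0.8222 = 14.4 mg/L.

14.4 mg/L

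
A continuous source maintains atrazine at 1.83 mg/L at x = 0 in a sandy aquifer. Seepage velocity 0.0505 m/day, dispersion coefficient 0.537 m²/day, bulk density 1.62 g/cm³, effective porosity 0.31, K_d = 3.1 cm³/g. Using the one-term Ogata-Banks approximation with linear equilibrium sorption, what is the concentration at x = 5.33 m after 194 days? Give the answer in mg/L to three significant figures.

0.157 mg/L

Retardation factor R = 1 + ρ_b·K_d/n = 1 + 1.62 × 3.1/0.31 = 17.20.
Sorption retards both mechanisms: v_R = v/R = 0.002936 m/day, D_R = D/R = 0.03122 m²/day.
v_R·t = 0.002936 × 194 = 0.569584 m; 2√(D_R t) = 4.922 m; argument = (5.33 − 0.569584)/4.922 = 0.9672.
C = C₀ × ½·erfc(0.9672) = 1.83 × 0.08568 = 0.157 mg/L.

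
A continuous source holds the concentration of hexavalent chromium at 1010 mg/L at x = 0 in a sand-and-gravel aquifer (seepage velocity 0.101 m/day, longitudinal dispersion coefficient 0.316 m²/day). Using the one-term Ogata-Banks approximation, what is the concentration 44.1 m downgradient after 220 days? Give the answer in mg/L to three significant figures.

For a continuous step input, C/C₀ ≈ ½·erfc((x−vt)/(2√(Dt))).
vt = 0.101 × 220 = 22.22 m and 2√(Dt) = 2√(0.316 × 220) = 16.68 m.
Argument (x−vt)/(2√(Dt)) = (44.1 − 22.22)/16.68 = 1.312; ½·erfc(1.312) = 0.03177.
C = 1010 × 0.03177 = 32.1 mg/L.

32.1 mg/L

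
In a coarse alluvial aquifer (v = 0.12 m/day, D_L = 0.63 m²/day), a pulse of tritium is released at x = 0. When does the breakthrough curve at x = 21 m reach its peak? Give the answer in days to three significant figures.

For the 1D instantaneous-source solution, setting ∂C/∂t = 0 at fixed x gives v²t² + 2Dt − x² = 0, so t = (√(D² + v²x²) − D)/v².
√(D² + v²x²) = √(0.63² + 0.12² × 21²) = 2.598; v² = 0.0144.
t = (2.598 − 0.63)/0.0144 = 137 days (vs. the pure-advection estimate x/v = 175 d).

137 days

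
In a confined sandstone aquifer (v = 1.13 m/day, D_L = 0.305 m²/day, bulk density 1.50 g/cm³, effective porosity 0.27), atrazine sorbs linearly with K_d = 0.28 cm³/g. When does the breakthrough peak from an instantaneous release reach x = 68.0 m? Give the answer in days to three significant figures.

Retardation factor R = 1 + ρ_b·K_d/n = 1 + 1.50 × 0.28/0.27 = 2.556.
Sorption retards both mechanisms: v_R = v/R = 0.4421 m/day, D_R = D/R = 0.1193 m²/day.
Peak time from v_R²t² + 2D_R t − x² = 0: t = (√(D_R² + v_R²x²) − D_R)/v_R².
√(D_R² + v_R²x²) = √(0.1193² + 0.4421² × 68.0²) = 30.06; v_R² = 0.1955.
t = (30.06 − 0.1193)/0.1955 = 153 days.

153 days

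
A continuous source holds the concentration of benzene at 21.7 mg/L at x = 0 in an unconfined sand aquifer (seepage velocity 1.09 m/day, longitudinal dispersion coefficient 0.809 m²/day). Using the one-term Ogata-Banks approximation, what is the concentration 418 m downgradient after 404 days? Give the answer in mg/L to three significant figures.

For a continuous step input, C/C₀ ≈ ½·erfc((x−vt)/(2√(Dt))).
vt = 1.09 × 404 = 440.36 m and 2√(Dt) = 2√(0.809 × 404) = 36.16 m.
Argument (x−vt)/(2√(Dt)) = (418 − 440.36)/36.16 = -0.6184; ½·erfc(-0.6184) = 0.8091.
C = 21.7 × 0.8091 = 17.6 mg/L.

17.6 mg/L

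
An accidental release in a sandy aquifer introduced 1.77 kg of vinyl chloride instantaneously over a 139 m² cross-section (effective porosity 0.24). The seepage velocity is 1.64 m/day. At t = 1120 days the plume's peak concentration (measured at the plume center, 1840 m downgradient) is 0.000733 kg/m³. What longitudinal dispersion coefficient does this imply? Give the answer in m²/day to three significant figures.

0.372 m²/day

At the plume center C_max = M/(n_e·A·√(4πDt)), so D = M²/(4πt·(n_e·A·C_max)²).
n_e·A·C_max = 0.24 × 139 × 0.000733 = 0.02445 kg/m.
D = 1.77²/(4π × 1120 × 0.02445²) = 0.372 m²/day.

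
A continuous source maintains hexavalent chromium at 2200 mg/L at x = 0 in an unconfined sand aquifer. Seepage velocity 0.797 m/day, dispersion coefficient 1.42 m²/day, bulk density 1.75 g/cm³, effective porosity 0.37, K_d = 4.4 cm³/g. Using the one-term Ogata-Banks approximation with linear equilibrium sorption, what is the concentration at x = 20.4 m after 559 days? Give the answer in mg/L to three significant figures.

Retardation factor R = 1 + ρ_b·K_d/n = 1 + 1.75 × 4.4/0.37 = 21.81.
Sorption retards both mechanisms: v_R = v/R = 0.03654 m/day, D_R = D/R = 0.06511 m²/day.
v_R·t = 0.03654 × 559 = 20.42586 m; 2√(D_R t) = 12.07 m; argument = (20.4 − 20.42586)/12.07 = -0.002143.
C = C₀ × ½·erfc(-0.002143) = 2200 × 0.5012 = 1100 mg/L.

1100 mg/L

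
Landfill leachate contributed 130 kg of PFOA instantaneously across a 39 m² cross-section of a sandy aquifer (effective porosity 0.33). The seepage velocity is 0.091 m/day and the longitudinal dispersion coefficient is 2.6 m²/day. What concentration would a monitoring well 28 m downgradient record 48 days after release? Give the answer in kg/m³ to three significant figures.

0.0833 kg/m³

For an instantaneous plane source, C(x,t) = M/(n_e·A·√(4πDt)) · exp(−(x−vt)²/(4Dt)), with n_e·A the pore (flow) area.
Plume center vt = 0.091 × 48 = 4.368 m, so the well at 28 m is 23.632 m downgradient of the peak.
√(4πDt) = 39.60 m, giving peak height M/(n_e·A·√(4πDt)) = 130/(0.33 × 39 × 39.60) = 0.2551 kg/m³.
(x−vt)²/(4Dt) = (23.632)²/(4 × 2.6 × 48) = 1.119; exp(−1.119) = 0.3266.
C = 0.2551 × 0.3266 = 0.0833 kg/m³.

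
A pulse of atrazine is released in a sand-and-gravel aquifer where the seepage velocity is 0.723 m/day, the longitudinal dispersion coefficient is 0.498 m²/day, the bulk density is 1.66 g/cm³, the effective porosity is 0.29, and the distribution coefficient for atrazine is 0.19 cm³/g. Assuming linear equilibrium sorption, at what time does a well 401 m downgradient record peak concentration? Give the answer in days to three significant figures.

Retardation factor R = 1 + ρ_b·K_d/n = 1 + 1.66 × 0.19/0.29 = 2.088.
Sorption retards both mechanisms: v_R = v/R = 0.3463 m/day, D_R = D/R = 0.2385 m²/day.
Peak time from v_R²t² + 2D_R t − x² = 0: t = (√(D_R² + v_R²x²) − D_R)/v_R².
√(D_R² + v_R²x²) = √(0.2385² + 0.3463² × 401²) = 138.9; v_R² = 0.1199.
t = (138.9 − 0.2385)/0.1199 = 1160 days.

1160 days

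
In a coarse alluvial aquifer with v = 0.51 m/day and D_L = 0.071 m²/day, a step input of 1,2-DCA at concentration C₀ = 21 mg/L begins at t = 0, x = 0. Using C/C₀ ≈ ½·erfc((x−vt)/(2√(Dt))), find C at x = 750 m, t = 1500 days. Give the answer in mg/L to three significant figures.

For a continuous step input, C/C₀ ≈ ½·erfc((x−vt)/(2√(Dt))).
vt = 0.51 × 1500 = 765 m and 2√(Dt) = 2√(0.071 × 1500) = 20.64 m.
Argument (x−vt)/(2√(Dt)) = (750 − 765)/20.64 = -0.7267; ½·erfc(-0.7267) = 0.8480.
C = 21 × 0.8480 = 17.8 mg/L.

17.8 mg/L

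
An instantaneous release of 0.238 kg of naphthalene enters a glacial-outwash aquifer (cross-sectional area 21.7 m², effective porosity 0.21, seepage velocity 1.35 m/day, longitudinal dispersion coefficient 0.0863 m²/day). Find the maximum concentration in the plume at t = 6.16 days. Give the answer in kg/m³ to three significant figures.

0.0202 kg/m³

The peak of an instantaneous 1D plume sits at x = vt; there the Gaussian factor is 1 and C_max = M/(n_e·A·√(4πDt)), where n_e·A is the pore area the mass is dissolved in.
√(4πDt) = √(4π × 0.0863 × 6.16) = 2.585 m, so C_max = 0.238/(0.21 × 21.7 × 2.585) = 0.0202 kg/m³.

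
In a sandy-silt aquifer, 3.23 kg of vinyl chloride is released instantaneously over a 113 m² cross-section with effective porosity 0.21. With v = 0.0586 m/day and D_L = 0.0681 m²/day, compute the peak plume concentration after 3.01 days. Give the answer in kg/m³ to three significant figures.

0.0848 kg/m³

The peak of an instantaneous 1D plume sits at x = vt; there the Gaussian factor is 1 and C_max = M/(n_e·A·√(4πDt)), where n_e·A is the pore area the mass is dissolved in.
√(4πDt) = √(4π × 0.0681 × 3.01) = 1.605 m, so C_max = 3.23/(0.21 × 113 × 1.605) = 0.0848 kg/m³.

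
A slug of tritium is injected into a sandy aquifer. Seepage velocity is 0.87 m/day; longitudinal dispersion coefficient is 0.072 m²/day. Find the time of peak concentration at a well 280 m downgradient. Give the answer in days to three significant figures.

322 days

For the 1D instantaneous-source solution, setting ∂C/∂t = 0 at fixed x gives v²t² + 2Dt − x² = 0, so t = (√(D² + v²x²) − D)/v².
√(D² + v²x²) = √(0.072² + 0.87² × 280²) = 243.6; v² = 0.7569.
t = (243.6 − 0.072)/0.7569 = 322 days (vs. the pure-advection estimate x/v = 322 d).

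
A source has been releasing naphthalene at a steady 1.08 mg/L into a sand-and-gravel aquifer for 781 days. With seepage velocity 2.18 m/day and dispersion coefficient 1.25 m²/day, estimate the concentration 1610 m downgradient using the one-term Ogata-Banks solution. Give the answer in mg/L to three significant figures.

1.06 mg/L

For a continuous step input, C/C₀ ≈ ½·erfc((x−vt)/(2√(Dt))).
vt = 2.18 × 781 = 1702.58 m and 2√(Dt) = 2√(1.25 × 781) = 62.49 m.
Argument (x−vt)/(2√(Dt)) = (1610 − 1702.58)/62.49 = -1.482; ½·erfc(-1.482) = 0.9820.
C = 1.08 × 0.9820 = 1.06 mg/L.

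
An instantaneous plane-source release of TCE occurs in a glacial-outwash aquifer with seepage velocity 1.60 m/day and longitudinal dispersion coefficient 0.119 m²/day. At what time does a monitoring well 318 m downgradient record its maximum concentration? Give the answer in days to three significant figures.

For the 1D instantaneous-source solution, setting ∂C/∂t = 0 at fixed x gives v²t² + 2Dt − x² = 0, so t = (√(D² + v²x²) − D)/v².
√(D² + v²x²) = √(0.119² + 1.60² × 318²) = 508.8; v² = 2.56.
t = (508.8 − 0.119)/2.56 = 199 days (vs. the pure-advection estimate x/v = 199 d).

199 days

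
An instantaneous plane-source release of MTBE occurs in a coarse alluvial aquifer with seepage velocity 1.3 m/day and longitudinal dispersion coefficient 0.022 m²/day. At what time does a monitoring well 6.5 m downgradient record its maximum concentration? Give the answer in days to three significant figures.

4.99 days

For the 1D instantaneous-source solution, setting ∂C/∂t = 0 at fixed x gives v²t² + 2Dt − x² = 0, so t = (√(D² + v²x²) − D)/v².
√(D² + v²x²) = √(0.022² + 1.3² × 6.5²) = 8.450; v² = 1.69.
t = (8.450 − 0.022)/1.69 = 4.99 days (vs. the pure-advection estimate x/v = 5.00 d).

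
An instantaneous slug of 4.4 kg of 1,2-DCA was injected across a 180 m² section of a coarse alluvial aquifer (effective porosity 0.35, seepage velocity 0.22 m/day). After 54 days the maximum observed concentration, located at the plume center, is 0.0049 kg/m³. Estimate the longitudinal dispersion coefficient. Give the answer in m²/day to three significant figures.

At the plume center C_max = M/(n_e·A·√(4πDt)), so D = M²/(4πt·(n_e·A·C_max)²).
n_e·A·C_max = 0.35 × 180 × 0.0049 = 0.3087 kg/m.
D = 4.4²/(4π × 54 × 0.3087²) = 0.299 m²/day.

0.299 m²/day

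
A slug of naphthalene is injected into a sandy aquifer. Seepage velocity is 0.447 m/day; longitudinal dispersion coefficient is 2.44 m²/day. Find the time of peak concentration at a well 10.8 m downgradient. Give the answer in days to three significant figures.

For the 1D instantaneous-source solution, setting ∂C/∂t = 0 at fixed x gives v²t² + 2Dt − x² = 0, so t = (√(D² + v²x²) − D)/v².
√(D² + v²x²) = √(2.44² + 0.447² × 10.8²) = 5.409; v² = 0.199809.
t = (5.409 − 2.44)/0.199809 = 14.9 days (vs. the pure-advection estimate x/v = 24.2 d).

14.9 days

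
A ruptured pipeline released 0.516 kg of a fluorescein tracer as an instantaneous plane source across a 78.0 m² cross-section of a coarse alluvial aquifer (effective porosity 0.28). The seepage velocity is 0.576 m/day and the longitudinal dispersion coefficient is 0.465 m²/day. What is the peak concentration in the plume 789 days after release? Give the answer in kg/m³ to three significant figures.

0.000348 kg/m³

The peak of an instantaneous 1D plume sits at x = vt; there the Gaussian factor is 1 and C_max = M/(n_e·A·√(4πDt)), where n_e·A is the pore area the mass is dissolved in.
√(4πDt) = √(4π × 0.465 × 789) = 67.90 m, so C_max = 0.516/(0.28 × 78.0 × 67.90) = 0.000348 kg/m³.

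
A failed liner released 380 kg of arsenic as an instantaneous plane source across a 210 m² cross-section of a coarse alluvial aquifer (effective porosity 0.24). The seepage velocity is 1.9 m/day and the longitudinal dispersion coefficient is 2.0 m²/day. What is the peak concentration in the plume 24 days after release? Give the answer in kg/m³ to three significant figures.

The peak of an instantaneous 1D plume sits at x = vt; there the Gaussian factor is 1 and C_max = M/(n_e·A·√(4πDt)), where n_e·A is the pore area the mass is dissolved in.
√(4πDt) = √(4π × 2.0 × 24) = 24.56 m, so C_max = 380/(0.24 × 210 × 24.56) = 0.307 kg/m³.

0.307 kg/m³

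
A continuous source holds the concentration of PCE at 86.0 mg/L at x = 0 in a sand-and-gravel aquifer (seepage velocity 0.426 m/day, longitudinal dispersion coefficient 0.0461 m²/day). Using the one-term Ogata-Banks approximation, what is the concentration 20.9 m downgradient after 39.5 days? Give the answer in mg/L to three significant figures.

1.41 mg/L

For a continuous step input, C/C₀ ≈ ½·erfc((x−vt)/(2√(Dt))).
vt = 0.426 × 39.5 = 16.827 m and 2√(Dt) = 2√(0.0461 × 39.5) = 2.699 m.
Argument (x−vt)/(2√(Dt)) = (20.9 − 16.827)/2.699 = 1.509; ½·erfc(1.509) = 0.01642.
C = 86.0 × 0.01642 = 1.41 mg/L.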